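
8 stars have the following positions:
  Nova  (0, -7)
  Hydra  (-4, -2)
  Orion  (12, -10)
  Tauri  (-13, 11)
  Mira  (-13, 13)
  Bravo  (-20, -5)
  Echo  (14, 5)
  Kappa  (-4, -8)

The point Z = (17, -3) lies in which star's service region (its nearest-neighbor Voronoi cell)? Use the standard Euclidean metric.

Squared Euclidean distances:
d²(Z, Nova) = (17−0)² + (-3−(-7))² = 289 + 16 = 305
d²(Z, Hydra) = (17−(-4))² + (-3−(-2))² = 441 + 1 = 442
d²(Z, Orion) = (17−12)² + (-3−(-10))² = 25 + 49 = 74
d²(Z, Tauri) = (17−(-13))² + (-3−11)² = 900 + 196 = 1096
d²(Z, Mira) = (17−(-13))² + (-3−13)² = 900 + 256 = 1156
d²(Z, Bravo) = (17−(-20))² + (-3−(-5))² = 1369 + 4 = 1373
d²(Z, Echo) = (17−14)² + (-3−5)² = 9 + 64 = 73
d²(Z, Kappa) = (17−(-4))² + (-3−(-8))² = 441 + 25 = 466
Echo is nearest.

Echo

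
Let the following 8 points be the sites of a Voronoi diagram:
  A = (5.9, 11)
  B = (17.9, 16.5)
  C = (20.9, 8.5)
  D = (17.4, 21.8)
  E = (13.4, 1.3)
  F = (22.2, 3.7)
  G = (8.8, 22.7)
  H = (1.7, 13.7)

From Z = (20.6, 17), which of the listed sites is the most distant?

H

Compare squared distances (the ordering matches that of the actual distances):
|ZA|² = 216.09 + 36 = 252.09
|ZB|² = 7.29 + 0.25 = 7.54
|ZC|² = 0.09 + 72.25 = 72.34
|ZD|² = 10.24 + 23.04 = 33.28
|ZE|² = 51.84 + 246.49 = 298.33
|ZF|² = 2.56 + 176.89 = 179.45
|ZG|² = 139.24 + 32.49 = 171.73
|ZH|² = 357.21 + 10.89 = 368.1
The largest is to H.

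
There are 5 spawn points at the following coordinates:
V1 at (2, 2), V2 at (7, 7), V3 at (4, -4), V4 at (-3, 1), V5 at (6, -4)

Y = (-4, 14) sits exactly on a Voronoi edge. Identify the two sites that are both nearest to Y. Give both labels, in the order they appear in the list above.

Squared distances from Y to each site:
|YV1|² = 36 + 144 = 180
|YV2|² = 121 + 49 = 170
|YV3|² = 64 + 324 = 388
|YV4|² = 1 + 169 = 170
|YV5|² = 100 + 324 = 424
Y is equidistant from V2 and V4 (both at squared distance 170), and every other site is strictly farther — so Y lies on the V2–V4 Voronoi edge.

V2 and V4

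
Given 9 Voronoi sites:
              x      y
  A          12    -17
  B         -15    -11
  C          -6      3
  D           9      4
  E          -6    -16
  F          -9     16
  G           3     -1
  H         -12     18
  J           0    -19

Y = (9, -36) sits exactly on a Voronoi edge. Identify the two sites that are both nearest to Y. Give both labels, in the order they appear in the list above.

Squared distances from Y to each site:
|YA|² = 9 + 361 = 370
|YB|² = 576 + 625 = 1201
|YC|² = 225 + 1521 = 1746
|YD|² = 0 + 1600 = 1600
|YE|² = 225 + 400 = 625
|YF|² = 324 + 2704 = 3028
|YG|² = 36 + 1225 = 1261
|YH|² = 441 + 2916 = 3357
|YJ|² = 81 + 289 = 370
Y is equidistant from A and J (both at squared distance 370), and every other site is strictly farther — so Y lies on the A–J Voronoi edge.

A and J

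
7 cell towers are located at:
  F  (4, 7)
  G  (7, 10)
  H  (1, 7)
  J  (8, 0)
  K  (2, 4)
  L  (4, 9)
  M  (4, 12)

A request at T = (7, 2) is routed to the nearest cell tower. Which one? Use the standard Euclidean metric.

J

Squared Euclidean distances:
|TF|² = (7−4)² + (2−7)² = 9 + 25 = 34
|TG|² = (7−7)² + (2−10)² = 0 + 64 = 64
|TH|² = (7−1)² + (2−7)² = 36 + 25 = 61
|TJ|² = (7−8)² + (2−0)² = 1 + 4 = 5
|TK|² = (7−2)² + (2−4)² = 25 + 4 = 29
|TL|² = (7−4)² + (2−9)² = 9 + 49 = 58
|TM|² = (7−4)² + (2−12)² = 9 + 100 = 109
Minimum is at J.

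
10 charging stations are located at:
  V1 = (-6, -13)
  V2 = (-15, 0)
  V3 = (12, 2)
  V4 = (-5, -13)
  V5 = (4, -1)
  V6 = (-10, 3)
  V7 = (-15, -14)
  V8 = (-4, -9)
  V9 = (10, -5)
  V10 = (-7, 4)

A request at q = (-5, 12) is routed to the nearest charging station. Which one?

Since √ is increasing, it suffices to compare squared distances:
|qV1|² = 1 + 625 = 626
|qV2|² = 100 + 144 = 244
|qV3|² = 289 + 100 = 389
|qV4|² = 0 + 625 = 625
|qV5|² = 81 + 169 = 250
|qV6|² = 25 + 81 = 106
|qV7|² = 100 + 676 = 776
|qV8|² = 1 + 441 = 442
|qV9|² = 225 + 289 = 514
d²(q, V10) = 4 + 64 = 68
V10 is nearest.

V10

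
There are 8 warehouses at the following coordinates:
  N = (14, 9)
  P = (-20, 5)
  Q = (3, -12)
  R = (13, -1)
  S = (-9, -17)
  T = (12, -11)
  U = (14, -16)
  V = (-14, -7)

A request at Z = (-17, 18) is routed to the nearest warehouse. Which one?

P

Since √ is increasing, it suffices to compare squared distances:
|ZN|² = (-17−14)² + (18−9)² = 961 + 81 = 1042
|ZP|² = (-17−(-20))² + (18−5)² = 9 + 169 = 178
|ZQ|² = (-17−3)² + (18−(-12))² = 400 + 900 = 1300
|ZR|² = (-17−13)² + (18−(-1))² = 900 + 361 = 1261
|ZS|² = (-17−(-9))² + (18−(-17))² = 64 + 1225 = 1289
|ZT|² = (-17−12)² + (18−(-11))² = 841 + 841 = 1682
|ZU|² = (-17−14)² + (18−(-16))² = 961 + 1156 = 2117
|ZV|² = (-17−(-14))² + (18−(-7))² = 9 + 625 = 634
P is nearest.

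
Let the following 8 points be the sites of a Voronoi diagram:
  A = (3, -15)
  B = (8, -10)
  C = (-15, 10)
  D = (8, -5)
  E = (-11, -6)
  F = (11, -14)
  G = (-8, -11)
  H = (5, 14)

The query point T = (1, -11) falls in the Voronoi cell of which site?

Squared Euclidean distances:
|TA|² = (1−3)² + (-11−(-15))² = 4 + 16 = 20
|TB|² = (1−8)² + (-11−(-10))² = 49 + 1 = 50
|TC|² = (1−(-15))² + (-11−10)² = 256 + 441 = 697
|TD|² = (1−8)² + (-11−(-5))² = 49 + 36 = 85
|TE|² = (1−(-11))² + (-11−(-6))² = 144 + 25 = 169
|TF|² = (1−11)² + (-11−(-14))² = 100 + 9 = 109
|TG|² = (1−(-8))² + (-11−(-11))² = 81 + 0 = 81
|TH|² = (1−5)² + (-11−14)² = 16 + 625 = 641
The smallest is to A, so T lies in the Voronoi region of A.

A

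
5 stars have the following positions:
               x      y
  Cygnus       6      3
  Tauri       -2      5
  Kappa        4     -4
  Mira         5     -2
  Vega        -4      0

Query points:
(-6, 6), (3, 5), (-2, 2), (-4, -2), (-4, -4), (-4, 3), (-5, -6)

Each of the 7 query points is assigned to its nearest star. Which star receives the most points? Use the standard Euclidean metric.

(-6, 6) — d² to each: Cygnus:153, Tauri:17, Kappa:200, Mira:185, Vega:40 → nearest is Tauri
(3, 5) — d² to each: Cygnus:13, Tauri:25, Kappa:82, Mira:53, Vega:74 → nearest is Cygnus
(-2, 2) — d² to each: Cygnus:65, Tauri:9, Kappa:72, Mira:65, Vega:8 → nearest is Vega
(-4, -2) — d² to each: Cygnus:125, Tauri:53, Kappa:68, Mira:81, Vega:4 → nearest is Vega
(-4, -4) — d² to each: Cygnus:149, Tauri:85, Kappa:64, Mira:85, Vega:16 → nearest is Vega
(-4, 3) — d² to each: Cygnus:100, Tauri:8, Kappa:113, Mira:106, Vega:9 → nearest is Tauri
(-5, -6) — d² to each: Cygnus:202, Tauri:130, Kappa:85, Mira:116, Vega:37 → nearest is Vega
Tally — Cygnus:1, Tauri:2, Vega:4. Vega captures the most (4).

Vega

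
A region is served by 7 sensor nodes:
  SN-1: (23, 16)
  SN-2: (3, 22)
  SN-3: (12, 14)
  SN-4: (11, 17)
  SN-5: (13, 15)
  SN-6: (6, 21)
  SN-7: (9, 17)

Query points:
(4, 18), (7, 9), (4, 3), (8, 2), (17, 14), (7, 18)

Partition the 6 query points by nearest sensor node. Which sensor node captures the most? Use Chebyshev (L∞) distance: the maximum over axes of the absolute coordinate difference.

(4, 18) — d to each: SN-1:19, SN-2:4, SN-3:8, SN-4:7, SN-5:9, SN-6:3, SN-7:5 → nearest is SN-6
(7, 9) — d to each: SN-1:16, SN-2:13, SN-3:5, SN-4:8, SN-5:6, SN-6:12, SN-7:8 → nearest is SN-3
(4, 3) — d to each: SN-1:19, SN-2:19, SN-3:11, SN-4:14, SN-5:12, SN-6:18, SN-7:14 → nearest is SN-3
(8, 2) — d to each: SN-1:15, SN-2:20, SN-3:12, SN-4:15, SN-5:13, SN-6:19, SN-7:15 → nearest is SN-3
(17, 14) — d to each: SN-1:6, SN-2:14, SN-3:5, SN-4:6, SN-5:4, SN-6:11, SN-7:8 → nearest is SN-5
(7, 18) — d to each: SN-1:16, SN-2:4, SN-3:5, SN-4:4, SN-5:6, SN-6:3, SN-7:2 → nearest is SN-7
Tally — SN-3:3, SN-5:1, SN-6:1, SN-7:1. SN-3 captures the most (3).

SN-3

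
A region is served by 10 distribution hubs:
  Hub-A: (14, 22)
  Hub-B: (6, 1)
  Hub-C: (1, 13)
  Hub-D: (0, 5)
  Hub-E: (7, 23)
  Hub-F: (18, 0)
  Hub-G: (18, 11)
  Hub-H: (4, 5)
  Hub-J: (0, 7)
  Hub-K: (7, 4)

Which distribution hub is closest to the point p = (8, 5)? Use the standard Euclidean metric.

Compare squared distances (the ordering matches that of the actual distances):
d²(p, Hub-A) = 36 + 289 = 325
d²(p, Hub-B) = 4 + 16 = 20
d²(p, Hub-C) = 49 + 64 = 113
d²(p, Hub-D) = 64 + 0 = 64
d²(p, Hub-E) = 1 + 324 = 325
d²(p, Hub-F) = 100 + 25 = 125
d²(p, Hub-G) = 100 + 36 = 136
d²(p, Hub-H) = 16 + 0 = 16
d²(p, Hub-J) = 64 + 4 = 68
d²(p, Hub-K) = 1 + 1 = 2
Hub-K is nearest.

Hub-K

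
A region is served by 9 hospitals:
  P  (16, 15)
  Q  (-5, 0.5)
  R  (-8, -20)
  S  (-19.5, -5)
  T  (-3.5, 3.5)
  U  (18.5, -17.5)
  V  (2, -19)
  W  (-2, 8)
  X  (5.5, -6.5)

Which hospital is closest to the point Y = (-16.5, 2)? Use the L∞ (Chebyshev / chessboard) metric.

d(Y,P) = max(32.5, 13) = 32.5
d(Y,Q) = max(11.5, 1.5) = 11.5
d(Y,R) = max(8.5, 22) = 22
d(Y,S) = max(3, 7) = 7
d(Y,T) = max(13, 1.5) = 13
d(Y,U) = max(35, 19.5) = 35
d(Y,V) = max(18.5, 21) = 21
d(Y,W) = max(14.5, 6) = 14.5
d(Y,X) = max(22, 8.5) = 22
The smallest is to S, so Y lies in the Voronoi region of S.

S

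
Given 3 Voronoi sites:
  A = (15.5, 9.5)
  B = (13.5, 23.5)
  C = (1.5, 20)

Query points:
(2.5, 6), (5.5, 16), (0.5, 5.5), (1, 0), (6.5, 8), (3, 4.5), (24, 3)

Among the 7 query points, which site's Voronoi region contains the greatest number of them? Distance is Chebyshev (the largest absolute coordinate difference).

(2.5, 6) — d to each: A:13, B:17.5, C:14 → nearest is A
(5.5, 16) — d to each: A:10, B:8, C:4 → nearest is C
(0.5, 5.5) — d to each: A:15, B:18, C:14.5 → nearest is C
(1, 0) — d to each: A:14.5, B:23.5, C:20 → nearest is A
(6.5, 8) — d to each: A:9, B:15.5, C:12 → nearest is A
(3, 4.5) — d to each: A:12.5, B:19, C:15.5 → nearest is A
(24, 3) — d to each: A:8.5, B:20.5, C:22.5 → nearest is A
Tally — A:5, C:2. A captures the most (5).

A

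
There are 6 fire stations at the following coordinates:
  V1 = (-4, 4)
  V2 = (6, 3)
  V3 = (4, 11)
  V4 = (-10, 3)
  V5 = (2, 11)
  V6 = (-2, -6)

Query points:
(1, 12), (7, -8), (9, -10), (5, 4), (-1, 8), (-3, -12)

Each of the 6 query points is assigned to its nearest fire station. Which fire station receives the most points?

(1, 12) — d² to each: V1:89, V2:106, V3:10, V4:202, V5:2, V6:333 → nearest is V5
(7, -8) — d² to each: V1:265, V2:122, V3:370, V4:410, V5:386, V6:85 → nearest is V6
(9, -10) — d² to each: V1:365, V2:178, V3:466, V4:530, V5:490, V6:137 → nearest is V6
(5, 4) — d² to each: V1:81, V2:2, V3:50, V4:226, V5:58, V6:149 → nearest is V2
(-1, 8) — d² to each: V1:25, V2:74, V3:34, V4:106, V5:18, V6:197 → nearest is V5
(-3, -12) — d² to each: V1:257, V2:306, V3:578, V4:274, V5:554, V6:37 → nearest is V6
Tally — V2:1, V5:2, V6:3. V6 captures the most (3).

V6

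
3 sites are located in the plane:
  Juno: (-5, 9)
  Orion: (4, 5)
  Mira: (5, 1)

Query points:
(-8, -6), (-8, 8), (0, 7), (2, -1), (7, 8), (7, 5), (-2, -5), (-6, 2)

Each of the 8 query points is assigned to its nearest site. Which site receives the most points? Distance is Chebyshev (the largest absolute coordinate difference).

(-8, -6) — d to each: Juno:15, Orion:12, Mira:13 → nearest is Orion
(-8, 8) — d to each: Juno:3, Orion:12, Mira:13 → nearest is Juno
(0, 7) — d to each: Juno:5, Orion:4, Mira:6 → nearest is Orion
(2, -1) — d to each: Juno:10, Orion:6, Mira:3 → nearest is Mira
(7, 8) — d to each: Juno:12, Orion:3, Mira:7 → nearest is Orion
(7, 5) — d to each: Juno:12, Orion:3, Mira:4 → nearest is Orion
(-2, -5) — d to each: Juno:14, Orion:10, Mira:7 → nearest is Mira
(-6, 2) — d to each: Juno:7, Orion:10, Mira:11 → nearest is Juno
Tally — Juno:2, Orion:4, Mira:2. Orion captures the most (4).

Orion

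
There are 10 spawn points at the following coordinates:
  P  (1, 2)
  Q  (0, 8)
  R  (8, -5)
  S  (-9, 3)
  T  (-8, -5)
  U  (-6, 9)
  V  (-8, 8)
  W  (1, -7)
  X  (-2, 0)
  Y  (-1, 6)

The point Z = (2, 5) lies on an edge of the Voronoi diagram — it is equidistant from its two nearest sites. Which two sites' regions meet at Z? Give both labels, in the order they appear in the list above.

P and Y

Squared distances from Z to each site:
|ZP|² = 1 + 9 = 10
|ZQ|² = 4 + 9 = 13
|ZR|² = 36 + 100 = 136
|ZS|² = 121 + 4 = 125
|ZT|² = 100 + 100 = 200
|ZU|² = 64 + 16 = 80
|ZV|² = 100 + 9 = 109
|ZW|² = 1 + 144 = 145
|ZX|² = 16 + 25 = 41
|ZY|² = 9 + 1 = 10
Z is equidistant from P and Y (both at squared distance 10), and every other site is strictly farther — so Z lies on the P–Y Voronoi edge.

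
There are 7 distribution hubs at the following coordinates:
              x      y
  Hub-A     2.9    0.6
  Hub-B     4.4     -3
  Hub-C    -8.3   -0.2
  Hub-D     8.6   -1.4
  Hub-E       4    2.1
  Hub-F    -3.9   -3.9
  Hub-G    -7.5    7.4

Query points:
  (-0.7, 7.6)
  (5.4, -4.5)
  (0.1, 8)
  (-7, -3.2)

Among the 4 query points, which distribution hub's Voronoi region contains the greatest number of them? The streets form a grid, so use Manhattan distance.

Hub-G

(-0.7, 7.6) — d to each: Hub-A:10.6, Hub-B:15.7, Hub-C:15.4, Hub-D:18.3, Hub-E:10.2, Hub-F:14.7, Hub-G:7 → nearest is Hub-G
(5.4, -4.5) — d to each: Hub-A:7.6, Hub-B:2.5, Hub-C:18, Hub-D:6.3, Hub-E:8, Hub-F:9.9, Hub-G:24.8 → nearest is Hub-B
(0.1, 8) — d to each: Hub-A:10.2, Hub-B:15.3, Hub-C:16.6, Hub-D:17.9, Hub-E:9.8, Hub-F:15.9, Hub-G:8.2 → nearest is Hub-G
(-7, -3.2) — d to each: Hub-A:13.7, Hub-B:11.6, Hub-C:4.3, Hub-D:17.4, Hub-E:16.3, Hub-F:3.8, Hub-G:11.1 → nearest is Hub-F
Tally — Hub-B:1, Hub-F:1, Hub-G:2. Hub-G captures the most (2).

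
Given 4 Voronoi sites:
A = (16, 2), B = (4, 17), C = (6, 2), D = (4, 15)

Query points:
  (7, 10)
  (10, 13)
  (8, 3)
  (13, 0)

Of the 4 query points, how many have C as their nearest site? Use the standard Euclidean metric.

(7, 10) — d² to each: A:145, B:58, C:65, D:34 → nearest is D
(10, 13) — d² to each: A:157, B:52, C:137, D:40 → nearest is D
(8, 3) — d² to each: A:65, B:212, C:5, D:160 → nearest is C
(13, 0) — d² to each: A:13, B:370, C:53, D:306 → nearest is A
1 of the 4 points has C as nearest.

1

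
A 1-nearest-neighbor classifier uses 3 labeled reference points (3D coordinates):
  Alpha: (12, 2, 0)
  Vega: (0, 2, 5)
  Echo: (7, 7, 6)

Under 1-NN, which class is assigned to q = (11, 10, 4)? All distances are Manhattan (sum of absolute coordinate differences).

Echo

d(q, Alpha) = |11−12| + |10−2| + |4−0| = 1 + 8 + 4 = 13
d(q, Vega) = |11−0| + |10−2| + |4−5| = 11 + 8 + 1 = 20
d(q, Echo) = |11−7| + |10−7| + |4−6| = 4 + 3 + 2 = 9
Minimum is at Echo.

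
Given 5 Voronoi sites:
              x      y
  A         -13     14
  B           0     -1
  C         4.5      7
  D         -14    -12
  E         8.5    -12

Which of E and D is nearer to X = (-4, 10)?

D

Compare squared distances:
|XE|² = (-4−8.5)² + (10−(-12))² = 156.25 + 484 = 640.25
|XD|² = (-4−(-14))² + (10−(-12))² = 100 + 484 = 584
640.25 > 584, so D is closer.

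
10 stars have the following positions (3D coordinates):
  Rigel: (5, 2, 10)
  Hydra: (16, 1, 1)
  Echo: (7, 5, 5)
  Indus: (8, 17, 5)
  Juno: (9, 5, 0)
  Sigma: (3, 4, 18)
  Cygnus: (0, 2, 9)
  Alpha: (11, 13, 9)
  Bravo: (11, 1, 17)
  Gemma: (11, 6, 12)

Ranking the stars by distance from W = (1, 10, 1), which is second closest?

Juno

Since √ is increasing, it suffices to compare squared distances:
d²(W, Rigel) = 16 + 64 + 81 = 161
d²(W, Hydra) = 225 + 81 + 0 = 306
d²(W, Echo) = 36 + 25 + 16 = 77
d²(W, Indus) = 49 + 49 + 16 = 114
d²(W, Juno) = 64 + 25 + 1 = 90
d²(W, Sigma) = 4 + 36 + 289 = 329
d²(W, Cygnus) = 1 + 64 + 64 = 129
d²(W, Alpha) = 100 + 9 + 64 = 173
d²(W, Bravo) = 100 + 81 + 256 = 437
d²(W, Gemma) = 100 + 16 + 121 = 237
Sorted ascending: Echo, Juno, Indus, … — the second-nearest is Juno.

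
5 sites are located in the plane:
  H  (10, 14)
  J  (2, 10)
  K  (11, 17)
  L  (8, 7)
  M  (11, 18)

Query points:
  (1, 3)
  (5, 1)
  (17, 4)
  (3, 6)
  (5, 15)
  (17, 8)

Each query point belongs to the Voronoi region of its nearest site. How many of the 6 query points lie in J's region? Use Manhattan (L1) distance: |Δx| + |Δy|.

(1, 3) — d to each: H:20, J:8, K:24, L:11, M:25 → nearest is J
(5, 1) — d to each: H:18, J:12, K:22, L:9, M:23 → nearest is L
(17, 4) — d to each: H:17, J:21, K:19, L:12, M:20 → nearest is L
(3, 6) — d to each: H:15, J:5, K:19, L:6, M:20 → nearest is J
(5, 15) — d to each: H:6, J:8, K:8, L:11, M:9 → nearest is H
(17, 8) — d to each: H:13, J:17, K:15, L:10, M:16 → nearest is L
2 of the 6 points have J as nearest.

2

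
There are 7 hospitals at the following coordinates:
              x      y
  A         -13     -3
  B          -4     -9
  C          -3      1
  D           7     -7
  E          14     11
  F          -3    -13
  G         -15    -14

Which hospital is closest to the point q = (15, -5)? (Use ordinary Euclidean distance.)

D

Squared Euclidean distances:
|qA|² = (15−(-13))² + (-5−(-3))² = 784 + 4 = 788
|qB|² = (15−(-4))² + (-5−(-9))² = 361 + 16 = 377
|qC|² = (15−(-3))² + (-5−1)² = 324 + 36 = 360
|qD|² = (15−7)² + (-5−(-7))² = 64 + 4 = 68
|qE|² = (15−14)² + (-5−11)² = 1 + 256 = 257
|qF|² = (15−(-3))² + (-5−(-13))² = 324 + 64 = 388
|qG|² = (15−(-15))² + (-5−(-14))² = 900 + 81 = 981
Minimum is at D.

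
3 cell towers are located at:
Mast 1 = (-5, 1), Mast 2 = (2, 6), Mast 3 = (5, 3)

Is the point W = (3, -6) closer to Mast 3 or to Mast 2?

Mast 3

Compare squared distances:
d²(W, Mast 3) = (3−5)² + (-6−3)² = 4 + 81 = 85
d²(W, Mast 2) = (3−2)² + (-6−6)² = 1 + 144 = 145
85 < 145, so Mast 3 is closer.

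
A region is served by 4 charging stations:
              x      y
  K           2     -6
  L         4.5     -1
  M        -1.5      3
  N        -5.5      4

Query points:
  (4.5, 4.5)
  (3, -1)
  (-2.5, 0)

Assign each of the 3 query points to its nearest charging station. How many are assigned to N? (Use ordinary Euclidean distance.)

(4.5, 4.5) — d² to each: K:116.5, L:30.25, M:38.25, N:100.25 → nearest is L
(3, -1) — d² to each: K:26, L:2.25, M:36.25, N:97.25 → nearest is L
(-2.5, 0) — d² to each: K:56.25, L:50, M:10, N:25 → nearest is M
0 of the 3 points have N as nearest.

0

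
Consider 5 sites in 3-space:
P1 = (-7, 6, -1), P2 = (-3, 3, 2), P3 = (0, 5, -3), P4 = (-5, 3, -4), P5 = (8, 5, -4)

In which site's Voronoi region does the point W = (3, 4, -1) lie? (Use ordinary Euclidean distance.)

Squared Euclidean distances:
|WP1|² = (3−(-7))² + (4−6)² + (-1−(-1))² = 100 + 4 + 0 = 104
|WP2|² = (3−(-3))² + (4−3)² + (-1−2)² = 36 + 1 + 9 = 46
|WP3|² = (3−0)² + (4−5)² + (-1−(-3))² = 9 + 1 + 4 = 14
|WP4|² = (3−(-5))² + (4−3)² + (-1−(-4))² = 64 + 1 + 9 = 74
|WP5|² = (3−8)² + (4−5)² + (-1−(-4))² = 25 + 1 + 9 = 35
P3 is nearest.

P3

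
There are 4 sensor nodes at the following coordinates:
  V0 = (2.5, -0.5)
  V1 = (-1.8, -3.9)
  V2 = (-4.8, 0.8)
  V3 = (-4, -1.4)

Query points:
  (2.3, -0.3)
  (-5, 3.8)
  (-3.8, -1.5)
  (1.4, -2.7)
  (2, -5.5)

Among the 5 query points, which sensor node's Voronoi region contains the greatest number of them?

V0

(2.3, -0.3) — d² to each: V0:0.08, V1:29.77, V2:51.62, V3:40.9 → nearest is V0
(-5, 3.8) — d² to each: V0:74.74, V1:69.53, V2:9.04, V3:28.04 → nearest is V2
(-3.8, -1.5) — d² to each: V0:40.69, V1:9.76, V2:6.29, V3:0.05 → nearest is V3
(1.4, -2.7) — d² to each: V0:6.05, V1:11.68, V2:50.69, V3:30.85 → nearest is V0
(2, -5.5) — d² to each: V0:25.25, V1:17, V2:85.93, V3:52.81 → nearest is V1
Tally — V0:2, V1:1, V2:1, V3:1. V0 captures the most (2).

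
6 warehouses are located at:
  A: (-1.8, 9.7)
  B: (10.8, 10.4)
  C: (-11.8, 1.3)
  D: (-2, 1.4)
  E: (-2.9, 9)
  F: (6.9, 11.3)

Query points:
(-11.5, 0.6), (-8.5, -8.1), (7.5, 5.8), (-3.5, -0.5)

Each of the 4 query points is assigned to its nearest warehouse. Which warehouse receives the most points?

C

(-11.5, 0.6) — d² to each: A:176.9, B:593.33, C:0.58, D:90.89, E:144.52, F:453.05 → nearest is C
(-8.5, -8.1) — d² to each: A:361.73, B:714.74, C:99.25, D:132.5, E:323.77, F:613.52 → nearest is C
(7.5, 5.8) — d² to each: A:101.7, B:32.05, C:392.74, D:109.61, E:118.4, F:30.61 → nearest is F
(-3.5, -0.5) — d² to each: A:106.93, B:323.3, C:72.13, D:5.86, E:90.61, F:247.4 → nearest is D
Tally — C:2, D:1, F:1. C captures the most (2).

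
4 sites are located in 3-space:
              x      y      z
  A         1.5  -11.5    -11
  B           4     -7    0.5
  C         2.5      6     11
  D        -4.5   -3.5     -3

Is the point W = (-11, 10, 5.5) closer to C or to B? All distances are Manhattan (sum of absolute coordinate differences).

C

d(W,C) = |-11−2.5| + |10−6| + |5.5−11| = 13.5 + 4 + 5.5 = 23
d(W,B) = |-11−4| + |10−(-7)| + |5.5−0.5| = 15 + 17 + 5 = 37
23 < 37, so C is closer.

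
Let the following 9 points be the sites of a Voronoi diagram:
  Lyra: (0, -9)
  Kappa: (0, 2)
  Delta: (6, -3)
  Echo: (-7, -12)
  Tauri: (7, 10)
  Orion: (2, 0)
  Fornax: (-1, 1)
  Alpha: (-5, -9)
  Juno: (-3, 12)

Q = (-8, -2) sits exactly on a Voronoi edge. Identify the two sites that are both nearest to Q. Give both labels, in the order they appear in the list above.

Fornax and Alpha

Squared distances from Q to each site:
d²(Q, Lyra) = 64 + 49 = 113
d²(Q, Kappa) = 64 + 16 = 80
d²(Q, Delta) = 196 + 1 = 197
d²(Q, Echo) = 1 + 100 = 101
d²(Q, Tauri) = 225 + 144 = 369
d²(Q, Orion) = 100 + 4 = 104
d²(Q, Fornax) = 49 + 9 = 58
d²(Q, Alpha) = 9 + 49 = 58
d²(Q, Juno) = 25 + 196 = 221
Q is equidistant from Fornax and Alpha (both at squared distance 58), and every other site is strictly farther — so Q lies on the Fornax–Alpha Voronoi edge.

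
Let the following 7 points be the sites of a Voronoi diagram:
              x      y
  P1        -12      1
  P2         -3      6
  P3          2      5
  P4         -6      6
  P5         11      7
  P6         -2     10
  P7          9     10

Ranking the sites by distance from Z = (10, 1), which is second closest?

P3

Since √ is increasing, it suffices to compare squared distances:
|ZP1|² = (10−(-12))² + (1−1)² = 484 + 0 = 484
|ZP2|² = (10−(-3))² + (1−6)² = 169 + 25 = 194
|ZP3|² = (10−2)² + (1−5)² = 64 + 16 = 80
|ZP4|² = (10−(-6))² + (1−6)² = 256 + 25 = 281
|ZP5|² = (10−11)² + (1−7)² = 1 + 36 = 37
|ZP6|² = (10−(-2))² + (1−10)² = 144 + 81 = 225
|ZP7|² = (10−9)² + (1−10)² = 1 + 81 = 82
Sorted ascending: P5, P3, P7, … — the second-nearest is P3.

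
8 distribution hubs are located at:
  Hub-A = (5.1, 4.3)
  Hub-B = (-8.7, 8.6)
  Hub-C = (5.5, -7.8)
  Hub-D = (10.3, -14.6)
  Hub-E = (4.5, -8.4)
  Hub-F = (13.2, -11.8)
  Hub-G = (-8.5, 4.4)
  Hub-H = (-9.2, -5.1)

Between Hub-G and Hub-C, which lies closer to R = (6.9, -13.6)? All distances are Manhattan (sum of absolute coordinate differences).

d(R, Hub-G) = |6.9−(-8.5)| + |-13.6−4.4| = 15.4 + 18 = 33.4
d(R, Hub-C) = |6.9−5.5| + |-13.6−(-7.8)| = 1.4 + 5.8 = 7.2
33.4 > 7.2, so Hub-C is closer.

Hub-C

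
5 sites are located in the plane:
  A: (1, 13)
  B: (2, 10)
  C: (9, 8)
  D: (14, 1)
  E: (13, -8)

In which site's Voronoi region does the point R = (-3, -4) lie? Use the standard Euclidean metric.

B

Compare squared distances (the ordering matches that of the actual distances):
|RA|² = 16 + 289 = 305
|RB|² = 25 + 196 = 221
|RC|² = 144 + 144 = 288
|RD|² = 289 + 25 = 314
|RE|² = 256 + 16 = 272
Minimum is at B.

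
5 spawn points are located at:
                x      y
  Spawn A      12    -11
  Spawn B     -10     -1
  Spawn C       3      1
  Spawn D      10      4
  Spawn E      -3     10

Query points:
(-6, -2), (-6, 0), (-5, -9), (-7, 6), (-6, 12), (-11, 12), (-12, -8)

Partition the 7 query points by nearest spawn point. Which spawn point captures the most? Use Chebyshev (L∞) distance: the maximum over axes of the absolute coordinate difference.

(-6, -2) — d to each: Spawn A:18, Spawn B:4, Spawn C:9, Spawn D:16, Spawn E:12 → nearest is Spawn B
(-6, 0) — d to each: Spawn A:18, Spawn B:4, Spawn C:9, Spawn D:16, Spawn E:10 → nearest is Spawn B
(-5, -9) — d to each: Spawn A:17, Spawn B:8, Spawn C:10, Spawn D:15, Spawn E:19 → nearest is Spawn B
(-7, 6) — d to each: Spawn A:19, Spawn B:7, Spawn C:10, Spawn D:17, Spawn E:4 → nearest is Spawn E
(-6, 12) — d to each: Spawn A:23, Spawn B:13, Spawn C:11, Spawn D:16, Spawn E:3 → nearest is Spawn E
(-11, 12) — d to each: Spawn A:23, Spawn B:13, Spawn C:14, Spawn D:21, Spawn E:8 → nearest is Spawn E
(-12, -8) — d to each: Spawn A:24, Spawn B:7, Spawn C:15, Spawn D:22, Spawn E:18 → nearest is Spawn B
Tally — Spawn B:4, Spawn E:3. Spawn B captures the most (4).

Spawn B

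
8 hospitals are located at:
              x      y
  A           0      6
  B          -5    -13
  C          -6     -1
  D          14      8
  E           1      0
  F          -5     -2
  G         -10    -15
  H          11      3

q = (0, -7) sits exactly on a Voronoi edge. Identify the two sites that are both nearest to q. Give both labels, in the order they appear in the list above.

Squared distances from q to each site:
|qA|² = (0−0)² + (-7−6)² = 0 + 169 = 169
|qB|² = (0−(-5))² + (-7−(-13))² = 25 + 36 = 61
|qC|² = (0−(-6))² + (-7−(-1))² = 36 + 36 = 72
|qD|² = (0−14)² + (-7−8)² = 196 + 225 = 421
|qE|² = (0−1)² + (-7−0)² = 1 + 49 = 50
|qF|² = (0−(-5))² + (-7−(-2))² = 25 + 25 = 50
|qG|² = (0−(-10))² + (-7−(-15))² = 100 + 64 = 164
|qH|² = (0−11)² + (-7−3)² = 121 + 100 = 221
q is equidistant from E and F (both at squared distance 50), and every other site is strictly farther — so q lies on the E–F Voronoi edge.

E and F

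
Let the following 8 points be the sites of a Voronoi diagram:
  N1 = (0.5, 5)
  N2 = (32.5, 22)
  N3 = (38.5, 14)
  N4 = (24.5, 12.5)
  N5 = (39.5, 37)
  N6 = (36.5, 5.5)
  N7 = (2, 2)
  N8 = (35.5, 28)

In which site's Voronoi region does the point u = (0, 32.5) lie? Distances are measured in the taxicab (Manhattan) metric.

d(u,N1) = 0.5 + 27.5 = 28
d(u,N2) = 32.5 + 10.5 = 43
d(u,N3) = 38.5 + 18.5 = 57
d(u,N4) = 24.5 + 20 = 44.5
d(u,N5) = 39.5 + 4.5 = 44
d(u,N6) = 36.5 + 27 = 63.5
d(u,N7) = 2 + 30.5 = 32.5
d(u,N8) = 35.5 + 4.5 = 40
N1 is nearest.

N1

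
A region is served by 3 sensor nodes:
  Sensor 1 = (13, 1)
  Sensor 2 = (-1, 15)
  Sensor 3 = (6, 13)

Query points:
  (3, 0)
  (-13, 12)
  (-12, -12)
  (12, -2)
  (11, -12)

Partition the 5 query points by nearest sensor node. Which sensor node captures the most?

(3, 0) — d² to each: Sensor 1:101, Sensor 2:241, Sensor 3:178 → nearest is Sensor 1
(-13, 12) — d² to each: Sensor 1:797, Sensor 2:153, Sensor 3:362 → nearest is Sensor 2
(-12, -12) — d² to each: Sensor 1:794, Sensor 2:850, Sensor 3:949 → nearest is Sensor 1
(12, -2) — d² to each: Sensor 1:10, Sensor 2:458, Sensor 3:261 → nearest is Sensor 1
(11, -12) — d² to each: Sensor 1:173, Sensor 2:873, Sensor 3:650 → nearest is Sensor 1
Tally — Sensor 1:4, Sensor 2:1. Sensor 1 captures the most (4).

Sensor 1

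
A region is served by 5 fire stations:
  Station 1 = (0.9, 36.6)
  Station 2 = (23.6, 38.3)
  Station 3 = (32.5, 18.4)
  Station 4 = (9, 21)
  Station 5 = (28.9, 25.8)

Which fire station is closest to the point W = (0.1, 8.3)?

Since √ is increasing, it suffices to compare squared distances:
d²(W, Station 1) = (0.1−0.9)² + (8.3−36.6)² = 0.64 + 800.89 = 801.53
d²(W, Station 2) = (0.1−23.6)² + (8.3−38.3)² = 552.25 + 900 = 1452.25
d²(W, Station 3) = (0.1−32.5)² + (8.3−18.4)² = 1049.76 + 102.01 = 1151.77
d²(W, Station 4) = (0.1−9)² + (8.3−21)² = 79.21 + 161.29 = 240.5
d²(W, Station 5) = (0.1−28.9)² + (8.3−25.8)² = 829.44 + 306.25 = 1135.69
The smallest is to Station 4, so W lies in the Voronoi region of Station 4.

Station 4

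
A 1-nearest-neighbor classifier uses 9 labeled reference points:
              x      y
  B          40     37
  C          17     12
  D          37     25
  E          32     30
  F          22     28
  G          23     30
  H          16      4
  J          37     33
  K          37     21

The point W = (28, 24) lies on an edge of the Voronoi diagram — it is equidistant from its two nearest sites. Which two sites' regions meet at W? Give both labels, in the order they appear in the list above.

Squared distances from W to each site:
|WB|² = 144 + 169 = 313
|WC|² = 121 + 144 = 265
|WD|² = 81 + 1 = 82
|WE|² = 16 + 36 = 52
|WF|² = 36 + 16 = 52
|WG|² = 25 + 36 = 61
|WH|² = 144 + 400 = 544
|WJ|² = 81 + 81 = 162
|WK|² = 81 + 9 = 90
W is equidistant from E and F (both at squared distance 52), and every other site is strictly farther — so W lies on the E–F Voronoi edge.

E and F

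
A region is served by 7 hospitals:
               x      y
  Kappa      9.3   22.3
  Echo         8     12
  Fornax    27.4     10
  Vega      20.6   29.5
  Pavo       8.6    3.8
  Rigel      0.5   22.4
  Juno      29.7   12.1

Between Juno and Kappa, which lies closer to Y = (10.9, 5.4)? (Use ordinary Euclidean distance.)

Kappa

Compare squared distances:
d²(Y, Juno) = (10.9−29.7)² + (5.4−12.1)² = 353.44 + 44.89 = 398.33
d²(Y, Kappa) = (10.9−9.3)² + (5.4−22.3)² = 2.56 + 285.61 = 288.17
398.33 > 288.17, so Kappa is closer.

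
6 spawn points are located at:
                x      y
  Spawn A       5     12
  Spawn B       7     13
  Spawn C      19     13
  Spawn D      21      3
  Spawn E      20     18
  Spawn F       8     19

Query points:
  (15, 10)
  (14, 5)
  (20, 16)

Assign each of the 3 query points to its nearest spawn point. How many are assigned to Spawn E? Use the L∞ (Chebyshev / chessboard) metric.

(15, 10) — d to each: Spawn A:10, Spawn B:8, Spawn C:4, Spawn D:7, Spawn E:8, Spawn F:9 → nearest is Spawn C
(14, 5) — d to each: Spawn A:9, Spawn B:8, Spawn C:8, Spawn D:7, Spawn E:13, Spawn F:14 → nearest is Spawn D
(20, 16) — d to each: Spawn A:15, Spawn B:13, Spawn C:3, Spawn D:13, Spawn E:2, Spawn F:12 → nearest is Spawn E
1 of the 3 points has Spawn E as nearest.

1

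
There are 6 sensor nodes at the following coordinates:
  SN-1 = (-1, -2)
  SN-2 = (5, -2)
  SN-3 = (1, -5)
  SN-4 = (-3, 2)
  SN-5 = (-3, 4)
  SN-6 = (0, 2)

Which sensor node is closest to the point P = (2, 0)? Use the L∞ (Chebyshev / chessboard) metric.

d(P, SN-1) = max(3, 2) = 3
d(P, SN-2) = max(3, 2) = 3
d(P, SN-3) = max(1, 5) = 5
d(P, SN-4) = max(5, 2) = 5
d(P, SN-5) = max(5, 4) = 5
d(P, SN-6) = max(2, 2) = 2
Minimum is at SN-6.

SN-6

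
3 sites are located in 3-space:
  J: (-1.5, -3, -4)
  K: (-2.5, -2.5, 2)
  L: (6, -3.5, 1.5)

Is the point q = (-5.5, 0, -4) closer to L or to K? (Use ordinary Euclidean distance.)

Compare squared distances:
|qL|² = (-5.5−6)² + (0−(-3.5))² + (-4−1.5)² = 132.25 + 12.25 + 30.25 = 174.75
|qK|² = (-5.5−(-2.5))² + (0−(-2.5))² + (-4−2)² = 9 + 6.25 + 36 = 51.25
174.75 > 51.25, so K is closer.

K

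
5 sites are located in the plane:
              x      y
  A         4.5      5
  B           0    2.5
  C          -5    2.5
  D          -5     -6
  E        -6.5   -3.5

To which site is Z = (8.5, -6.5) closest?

Since √ is increasing, it suffices to compare squared distances:
|ZA|² = (8.5−4.5)² + (-6.5−5)² = 16 + 132.25 = 148.25
|ZB|² = (8.5−0)² + (-6.5−2.5)² = 72.25 + 81 = 153.25
|ZC|² = (8.5−(-5))² + (-6.5−2.5)² = 182.25 + 81 = 263.25
|ZD|² = (8.5−(-5))² + (-6.5−(-6))² = 182.25 + 0.25 = 182.5
|ZE|² = (8.5−(-6.5))² + (-6.5−(-3.5))² = 225 + 9 = 234
A is nearest.

A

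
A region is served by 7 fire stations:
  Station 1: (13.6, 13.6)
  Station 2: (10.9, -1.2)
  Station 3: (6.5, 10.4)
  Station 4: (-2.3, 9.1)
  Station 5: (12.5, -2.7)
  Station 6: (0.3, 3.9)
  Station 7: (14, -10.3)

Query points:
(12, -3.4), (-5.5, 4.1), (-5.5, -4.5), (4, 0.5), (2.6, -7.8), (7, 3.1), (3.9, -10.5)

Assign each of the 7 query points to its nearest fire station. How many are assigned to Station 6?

(12, -3.4) — d² to each: Station 1:291.56, Station 2:6.05, Station 3:220.69, Station 4:360.74, Station 5:0.74, Station 6:190.18, Station 7:51.61 → nearest is Station 5
(-5.5, 4.1) — d² to each: Station 1:455.06, Station 2:297.05, Station 3:183.69, Station 4:35.24, Station 5:370.24, Station 6:33.68, Station 7:587.61 → nearest is Station 6
(-5.5, -4.5) — d² to each: Station 1:692.42, Station 2:279.85, Station 3:366.01, Station 4:195.2, Station 5:327.24, Station 6:104.2, Station 7:413.89 → nearest is Station 6
(4, 0.5) — d² to each: Station 1:263.77, Station 2:50.5, Station 3:104.26, Station 4:113.65, Station 5:82.49, Station 6:25.25, Station 7:216.64 → nearest is Station 6
(2.6, -7.8) — d² to each: Station 1:578.96, Station 2:112.45, Station 3:346.45, Station 4:309.62, Station 5:124.02, Station 6:142.18, Station 7:136.21 → nearest is Station 2
(7, 3.1) — d² to each: Station 1:153.81, Station 2:33.7, Station 3:53.54, Station 4:122.49, Station 5:63.89, Station 6:45.53, Station 7:228.56 → nearest is Station 2
(3.9, -10.5) — d² to each: Station 1:674.9, Station 2:135.49, Station 3:443.57, Station 4:422.6, Station 5:134.8, Station 6:220.32, Station 7:102.05 → nearest is Station 7
3 of the 7 points have Station 6 as nearest.

3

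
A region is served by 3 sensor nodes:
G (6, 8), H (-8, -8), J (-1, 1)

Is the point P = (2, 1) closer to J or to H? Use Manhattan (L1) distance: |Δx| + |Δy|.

d(P,J) = |2−(-1)| + |1−1| = 3 + 0 = 3
d(P,H) = |2−(-8)| + |1−(-8)| = 10 + 9 = 19
3 < 19, so J is closer.

J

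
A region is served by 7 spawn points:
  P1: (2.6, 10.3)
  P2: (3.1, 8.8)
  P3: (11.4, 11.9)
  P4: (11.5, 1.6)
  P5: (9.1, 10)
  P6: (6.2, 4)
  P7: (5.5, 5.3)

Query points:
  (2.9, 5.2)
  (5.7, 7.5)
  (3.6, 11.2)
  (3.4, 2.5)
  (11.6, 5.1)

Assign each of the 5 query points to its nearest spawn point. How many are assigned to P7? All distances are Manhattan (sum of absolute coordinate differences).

(2.9, 5.2) — d to each: P1:5.4, P2:3.8, P3:15.2, P4:12.2, P5:11, P6:4.5, P7:2.7 → nearest is P7
(5.7, 7.5) — d to each: P1:5.9, P2:3.9, P3:10.1, P4:11.7, P5:5.9, P6:4, P7:2.4 → nearest is P7
(3.6, 11.2) — d to each: P1:1.9, P2:2.9, P3:8.5, P4:17.5, P5:6.7, P6:9.8, P7:7.8 → nearest is P1
(3.4, 2.5) — d to each: P1:8.6, P2:6.6, P3:17.4, P4:9, P5:13.2, P6:4.3, P7:4.9 → nearest is P6
(11.6, 5.1) — d to each: P1:14.2, P2:12.2, P3:7, P4:3.6, P5:7.4, P6:6.5, P7:6.3 → nearest is P4
2 of the 5 points have P7 as nearest.

2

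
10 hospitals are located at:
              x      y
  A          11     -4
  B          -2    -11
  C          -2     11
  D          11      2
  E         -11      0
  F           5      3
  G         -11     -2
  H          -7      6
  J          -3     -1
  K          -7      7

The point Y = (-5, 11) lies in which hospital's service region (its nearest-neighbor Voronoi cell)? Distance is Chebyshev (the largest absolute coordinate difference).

C

d(Y,A) = max(16, 15) = 16
d(Y,B) = max(3, 22) = 22
d(Y,C) = max(3, 0) = 3
d(Y,D) = max(16, 9) = 16
d(Y,E) = max(6, 11) = 11
d(Y,F) = max(10, 8) = 10
d(Y,G) = max(6, 13) = 13
d(Y,H) = max(2, 5) = 5
d(Y,J) = max(2, 12) = 12
d(Y,K) = max(2, 4) = 4
Minimum is at C.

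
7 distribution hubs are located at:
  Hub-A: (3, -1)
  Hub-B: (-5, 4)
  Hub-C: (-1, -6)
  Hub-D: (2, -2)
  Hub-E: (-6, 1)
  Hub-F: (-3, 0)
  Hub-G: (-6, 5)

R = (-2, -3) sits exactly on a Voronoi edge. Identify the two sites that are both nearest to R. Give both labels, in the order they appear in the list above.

Hub-C and Hub-F

Squared distances from R to each site:
d²(R, Hub-A) = (-2−3)² + (-3−(-1))² = 25 + 4 = 29
d²(R, Hub-B) = (-2−(-5))² + (-3−4)² = 9 + 49 = 58
d²(R, Hub-C) = (-2−(-1))² + (-3−(-6))² = 1 + 9 = 10
d²(R, Hub-D) = (-2−2)² + (-3−(-2))² = 16 + 1 = 17
d²(R, Hub-E) = (-2−(-6))² + (-3−1)² = 16 + 16 = 32
d²(R, Hub-F) = (-2−(-3))² + (-3−0)² = 1 + 9 = 10
d²(R, Hub-G) = (-2−(-6))² + (-3−5)² = 16 + 64 = 80
R is equidistant from Hub-C and Hub-F (both at squared distance 10), and every other site is strictly farther — so R lies on the Hub-C–Hub-F Voronoi edge.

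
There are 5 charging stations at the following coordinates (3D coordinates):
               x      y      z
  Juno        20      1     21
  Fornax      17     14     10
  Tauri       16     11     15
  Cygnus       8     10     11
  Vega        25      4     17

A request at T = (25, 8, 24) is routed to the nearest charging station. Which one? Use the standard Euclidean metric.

Since √ is increasing, it suffices to compare squared distances:
d²(T, Juno) = 25 + 49 + 9 = 83
d²(T, Fornax) = 64 + 36 + 196 = 296
d²(T, Tauri) = 81 + 9 + 81 = 171
d²(T, Cygnus) = 289 + 4 + 169 = 462
d²(T, Vega) = 0 + 16 + 49 = 65
Minimum is at Vega.

Vega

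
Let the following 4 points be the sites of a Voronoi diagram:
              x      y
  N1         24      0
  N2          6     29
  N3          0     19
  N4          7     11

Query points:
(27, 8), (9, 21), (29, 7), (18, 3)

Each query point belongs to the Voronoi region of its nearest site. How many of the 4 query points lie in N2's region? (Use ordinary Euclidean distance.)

1

(27, 8) — d² to each: N1:73, N2:882, N3:850, N4:409 → nearest is N1
(9, 21) — d² to each: N1:666, N2:73, N3:85, N4:104 → nearest is N2
(29, 7) — d² to each: N1:74, N2:1013, N3:985, N4:500 → nearest is N1
(18, 3) — d² to each: N1:45, N2:820, N3:580, N4:185 → nearest is N1
1 of the 4 points has N2 as nearest.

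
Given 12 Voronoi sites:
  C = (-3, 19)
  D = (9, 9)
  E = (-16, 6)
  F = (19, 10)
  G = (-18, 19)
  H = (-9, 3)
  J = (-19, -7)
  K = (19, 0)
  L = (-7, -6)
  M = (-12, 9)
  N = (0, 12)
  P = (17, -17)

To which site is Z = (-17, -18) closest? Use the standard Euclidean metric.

Since √ is increasing, it suffices to compare squared distances:
|ZC|² = (-17−(-3))² + (-18−19)² = 196 + 1369 = 1565
|ZD|² = (-17−9)² + (-18−9)² = 676 + 729 = 1405
|ZE|² = (-17−(-16))² + (-18−6)² = 1 + 576 = 577
|ZF|² = (-17−19)² + (-18−10)² = 1296 + 784 = 2080
|ZG|² = (-17−(-18))² + (-18−19)² = 1 + 1369 = 1370
|ZH|² = (-17−(-9))² + (-18−3)² = 64 + 441 = 505
|ZJ|² = (-17−(-19))² + (-18−(-7))² = 4 + 121 = 125
|ZK|² = (-17−19)² + (-18−0)² = 1296 + 324 = 1620
|ZL|² = (-17−(-7))² + (-18−(-6))² = 100 + 144 = 244
|ZM|² = (-17−(-12))² + (-18−9)² = 25 + 729 = 754
|ZN|² = (-17−0)² + (-18−12)² = 289 + 900 = 1189
|ZP|² = (-17−17)² + (-18−(-17))² = 1156 + 1 = 1157
The smallest is to J, so Z lies in the Voronoi region of J.

J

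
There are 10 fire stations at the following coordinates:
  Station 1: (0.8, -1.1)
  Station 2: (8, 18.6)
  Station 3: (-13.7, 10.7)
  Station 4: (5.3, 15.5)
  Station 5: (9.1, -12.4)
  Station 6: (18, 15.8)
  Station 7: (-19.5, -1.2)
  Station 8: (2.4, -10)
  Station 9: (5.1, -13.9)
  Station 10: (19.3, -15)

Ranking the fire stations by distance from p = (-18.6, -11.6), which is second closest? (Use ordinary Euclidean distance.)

Station 8

Compare squared distances (the ordering matches that of the actual distances):
d²(p, Station 1) = (-18.6−0.8)² + (-11.6−(-1.1))² = 376.36 + 110.25 = 486.61
d²(p, Station 2) = (-18.6−8)² + (-11.6−18.6)² = 707.56 + 912.04 = 1619.6
d²(p, Station 3) = (-18.6−(-13.7))² + (-11.6−10.7)² = 24.01 + 497.29 = 521.3
d²(p, Station 4) = (-18.6−5.3)² + (-11.6−15.5)² = 571.21 + 734.41 = 1305.62
d²(p, Station 5) = (-18.6−9.1)² + (-11.6−(-12.4))² = 767.29 + 0.64 = 767.93
d²(p, Station 6) = (-18.6−18)² + (-11.6−15.8)² = 1339.56 + 750.76 = 2090.32
d²(p, Station 7) = (-18.6−(-19.5))² + (-11.6−(-1.2))² = 0.81 + 108.16 = 108.97
d²(p, Station 8) = (-18.6−2.4)² + (-11.6−(-10))² = 441 + 2.56 = 443.56
d²(p, Station 9) = (-18.6−5.1)² + (-11.6−(-13.9))² = 561.69 + 5.29 = 566.98
d²(p, Station 10) = (-18.6−19.3)² + (-11.6−(-15))² = 1436.41 + 11.56 = 1447.97
Sorted ascending: Station 7, Station 8, Station 1, … — the second-nearest is Station 8.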